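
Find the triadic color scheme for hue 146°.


Triadic: equally spaced at 120° intervals
H1 = 146°
H2 = (146 + 120) mod 360 = 266°
H3 = (146 + 240) mod 360 = 26°
Triadic = 146°, 266°, 26°


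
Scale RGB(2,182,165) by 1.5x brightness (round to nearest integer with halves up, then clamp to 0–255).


Multiply each channel by 1.5, round half up, clamp to [0, 255]
R: 2×1.5 = 3
G: 182×1.5 = 273 → clamp → 255
B: 165×1.5 = 247.5 → round → 248
= RGB(3, 255, 248)


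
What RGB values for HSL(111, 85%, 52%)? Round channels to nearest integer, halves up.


H=111°, S=0.85, L=0.52
C = (1-|2L-1|)×S = (1-|0.04|)×0.85 = 0.816
H' = H/60 = 111/60 ≈ 1.8500; X = C×(1-|H' mod 2 - 1|) = 0.1224
m = L - C/2 = 0.52 - 0.408 = 0.112
Sector ⌊H'⌋ = 1 → (R',G',B') = (0.1224, 0.816, 0.0)
RGB = ((R'+m)×255, (G'+m)×255, (B'+m)×255) = (59.772, 236.64, 28.56)
Round half up → RGB(60, 237, 29)


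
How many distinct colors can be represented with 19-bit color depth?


Colors = 2^bits = 2^19
= 524,288 colors


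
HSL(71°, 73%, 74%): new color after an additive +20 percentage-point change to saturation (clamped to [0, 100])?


Original S = 73%
Adjustment = +20 percentage points
New S = 73 + (20) = 93
Clamp to [0, 100] → 93
= HSL(71°, 93%, 74%)


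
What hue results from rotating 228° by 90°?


New hue = (H + rotation) mod 360
New hue = (228 + 90) mod 360
= 318 mod 360
= 318°


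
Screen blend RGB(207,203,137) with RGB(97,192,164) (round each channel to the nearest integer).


Screen: C = 255 - (255-A)×(255-B)/255, rounded to nearest integer
R: 255 - (255-207)×(255-97)/255 = 255 - 7584/255 ≈ 255 - 29.741 = 225.259 → 225
G: 255 - (255-203)×(255-192)/255 = 255 - 3276/255 ≈ 255 - 12.847 = 242.153 → 242
B: 255 - (255-137)×(255-164)/255 = 255 - 10738/255 ≈ 255 - 42.110 = 212.890 → 213
= RGB(225, 242, 213)


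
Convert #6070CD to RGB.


60 → 96 (R)
70 → 112 (G)
CD → 205 (B)
= RGB(96, 112, 205)


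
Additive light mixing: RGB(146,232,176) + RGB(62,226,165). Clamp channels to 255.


Additive: each channel = min(255, C₁+C₂)
R: 146+62 = 208 → 208
G: 232+226 = 458 → 255
B: 176+165 = 341 → 255
= RGB(208, 255, 255)


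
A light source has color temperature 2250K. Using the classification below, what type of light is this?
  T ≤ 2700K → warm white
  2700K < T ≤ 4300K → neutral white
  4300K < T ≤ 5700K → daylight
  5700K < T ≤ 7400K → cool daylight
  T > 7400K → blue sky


Temperature: 2250K
2250K ≤ 2700K → warm white
Classification: warm white


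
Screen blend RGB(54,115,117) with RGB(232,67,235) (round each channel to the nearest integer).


Screen: C = 255 - (255-A)×(255-B)/255, rounded to nearest integer
R: 255 - (255-54)×(255-232)/255 = 255 - 4623/255 ≈ 255 - 18.129 = 236.871 → 237
G: 255 - (255-115)×(255-67)/255 = 255 - 26320/255 ≈ 255 - 103.216 = 151.784 → 152
B: 255 - (255-117)×(255-235)/255 = 255 - 2760/255 ≈ 255 - 10.824 = 244.176 → 244
= RGB(237, 152, 244)


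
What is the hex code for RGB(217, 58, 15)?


R = 217 → D9 (hex)
G = 58 → 3A (hex)
B = 15 → 0F (hex)
Hex = #D93A0F


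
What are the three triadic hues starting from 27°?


Triadic: equally spaced at 120° intervals
H1 = 27°
H2 = (27 + 120) mod 360 = 147°
H3 = (27 + 240) mod 360 = 267°
Triadic = 27°, 147°, 267°


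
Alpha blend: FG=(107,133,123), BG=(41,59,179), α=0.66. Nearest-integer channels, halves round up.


C = α×F + (1-α)×B, with 1-α = 0.34
R: 0.66×107 + 0.34×41 = 70.62 + 13.94 = 84.56 → 85
G: 0.66×133 + 0.34×59 = 87.78 + 20.06 = 107.84 → 108
B: 0.66×123 + 0.34×179 = 81.18 + 60.86 = 142.04 → 142
= RGB(85, 108, 142)


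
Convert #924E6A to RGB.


92 → 146 (R)
4E → 78 (G)
6A → 106 (B)
= RGB(146, 78, 106)


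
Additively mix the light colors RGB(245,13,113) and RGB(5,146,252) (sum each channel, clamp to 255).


Additive: each channel = min(255, C₁+C₂)
R: 245+5 = 250 → 250
G: 13+146 = 159 → 159
B: 113+252 = 365 → 255
= RGB(250, 159, 255)


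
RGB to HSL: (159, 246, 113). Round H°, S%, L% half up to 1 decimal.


Normalize: R'=159/255≈0.6235, G'=246/255≈0.9647, B'=113/255≈0.4431
Max=246/255, Min=113/255, Δ=Max-Min=133/255
L = (Max+Min)/2 = (246+113)/510 = 359/510 = 0.70392… → L = 70.4%
L > 0.5 → S = Δ/(2-Max-Min) = 133/(510-246-113) = 133/151 = 0.88079… → S = 88.1%
(the 1/255 factors cancel in S and H, so raw channel differences can be used)
Max is G' → H = 60 × ((B-R)/Δ + 2) = 60 × ((113-159)/133 + 2)
  -46/133 + 2 = -0.3458… + 2 = 1.6541…
  H = 60 × 1.6541… = 99.248…° → H = 99.2°
= HSL(99.2°, 88.1%, 70.4%)


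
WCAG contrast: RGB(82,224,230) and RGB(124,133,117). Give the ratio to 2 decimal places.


Linearize each sRGB channel c=v/255: c/12.92 if c ≤ 0.04045 else ((c+0.055)/1.055)^2.4
L = 0.2126×R_lin + 0.7152×G_lin + 0.0722×B_lin
Color 1 (82,224,230):
  R=82: 82/255≈0.3216 > 0.04045 → ((0.3216+0.055)/1.055)^2.4 ≈ 0.08438
  G=224: 224/255≈0.8784 > 0.04045 → ((0.8784+0.055)/1.055)^2.4 ≈ 0.74540
  B=230: 230/255≈0.9020 > 0.04045 → ((0.9020+0.055)/1.055)^2.4 ≈ 0.79130
  L1 = 0.2126×0.08438 + 0.7152×0.74540 + 0.0722×0.79130 ≈ 0.60818
Color 2 (124,133,117):
  R=124: 124/255≈0.4863 > 0.04045 → ((0.4863+0.055)/1.055)^2.4 ≈ 0.20156
  G=133: 133/255≈0.5216 > 0.04045 → ((0.5216+0.055)/1.055)^2.4 ≈ 0.23455
  B=117: 117/255≈0.4588 > 0.04045 → ((0.4588+0.055)/1.055)^2.4 ≈ 0.17789
  L2 = 0.2126×0.20156 + 0.7152×0.23455 + 0.0722×0.17789 ≈ 0.22344
Lighter = 0.60818, Darker = 0.22344
Ratio = (L_lighter + 0.05) / (L_darker + 0.05)
Ratio = (0.60818 + 0.05) / (0.22344 + 0.05) = 0.65818 / 0.27344 ≈ 2.4070
Ratio ≈ 2.41:1


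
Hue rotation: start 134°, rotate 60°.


New hue = (H + rotation) mod 360
New hue = (134 + 60) mod 360
= 194 mod 360
= 194°


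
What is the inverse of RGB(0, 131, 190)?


Invert: (255-R, 255-G, 255-B)
R: 255-0 = 255
G: 255-131 = 124
B: 255-190 = 65
= RGB(255, 124, 65)


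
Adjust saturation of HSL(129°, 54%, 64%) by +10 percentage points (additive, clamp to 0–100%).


Original S = 54%
Adjustment = +10 percentage points
New S = 54 + (10) = 64
Clamp to [0, 100] → 64
= HSL(129°, 64%, 64%)


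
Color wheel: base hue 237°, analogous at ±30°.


Base hue: 237°
Left analog: (237 - 30) mod 360 = 207°
Right analog: (237 + 30) mod 360 = 267°
Analogous hues = 207° and 267°


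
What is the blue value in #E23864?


Color: #E23864
R = E2 = 226
G = 38 = 56
B = 64 = 100
Blue = 100


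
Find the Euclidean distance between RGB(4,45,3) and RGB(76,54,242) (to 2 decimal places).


d = √[(R₁-R₂)² + (G₁-G₂)² + (B₁-B₂)²]
d = √[(4-76)² + (45-54)² + (3-242)²]
d = √[5184 + 81 + 57121]
d = √62386
d ≈ 249.77


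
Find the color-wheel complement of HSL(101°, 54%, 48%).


Complement = opposite side of color wheel = hue + 180°
H' = (101 + 180) mod 360 = 281°
S and L unchanged.
= HSL(281°, 54%, 48%)


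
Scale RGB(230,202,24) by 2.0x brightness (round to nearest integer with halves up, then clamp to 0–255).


Multiply each channel by 2.0, round half up, clamp to [0, 255]
R: 230×2.0 = 460 → clamp → 255
G: 202×2.0 = 404 → clamp → 255
B: 24×2.0 = 48
= RGB(255, 255, 48)


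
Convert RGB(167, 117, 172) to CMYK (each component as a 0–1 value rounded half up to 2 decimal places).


R'=167/255≈0.6549, G'=117/255≈0.4588, B'=172/255≈0.6745
K = 1 - max(R',G',B') = 1 - 172/255 = 83/255 = 0.32549… → 0.33
(1-R'-K)/(1-K) simplifies to (max-R)/max with max = 172:
C = (172-167)/172 = 5/172 = 0.02906… → 0.03
M = (172-117)/172 = 55/172 = 0.31976… → 0.32
Y = (172-172)/172 = 0/172 = 0 → 0.00
= CMYK(0.03, 0.32, 0.00, 0.33)


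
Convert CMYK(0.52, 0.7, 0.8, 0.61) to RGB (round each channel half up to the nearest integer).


R = 255 × (1-C) × (1-K) = 255 × 0.48 × 0.39 = 47.736 → 48
G = 255 × (1-M) × (1-K) = 255 × 0.30 × 0.39 = 29.835 → 30
B = 255 × (1-Y) × (1-K) = 255 × 0.20 × 0.39 = 19.89 → 20
= RGB(48, 30, 20)


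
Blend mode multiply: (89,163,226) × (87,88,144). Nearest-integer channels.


Multiply: C = A×B/255, rounded to nearest integer
R: 89×87/255 = 7743/255 ≈ 30.365 → 30
G: 163×88/255 = 14344/255 ≈ 56.251 → 56
B: 226×144/255 = 32544/255 ≈ 127.624 → 128
= RGB(30, 56, 128)


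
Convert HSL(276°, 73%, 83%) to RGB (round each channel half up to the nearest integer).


H=276°, S=0.73, L=0.83
C = (1-|2L-1|)×S = (1-|0.66|)×0.73 = 0.2482
H' = H/60 = 276/60 ≈ 4.6000; X = C×(1-|H' mod 2 - 1|) = 0.14892
m = L - C/2 = 0.83 - 0.1241 = 0.7059
Sector ⌊H'⌋ = 4 → (R',G',B') = (0.14892, 0.0, 0.2482)
RGB = ((R'+m)×255, (G'+m)×255, (B'+m)×255) = (217.9791, 180.0045, 243.2955)
Round half up → RGB(218, 180, 243)


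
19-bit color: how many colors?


Colors = 2^bits = 2^19
= 524,288 colors


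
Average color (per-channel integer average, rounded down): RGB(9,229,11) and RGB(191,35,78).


Midpoint: each channel = ⌊(C₁+C₂)/2⌋
R: ⌊(9+191)/2⌋ = 100
G: ⌊(229+35)/2⌋ = 132
B: ⌊(11+78)/2⌋ = 44
= RGB(100, 132, 44)


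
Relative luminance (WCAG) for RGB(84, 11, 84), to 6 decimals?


Linearize each channel (sRGB transfer function): c = v/255; c_lin = c/12.92 if c ≤ 0.04045, else ((c+0.055)/1.055)^2.4
  R: 84/255 ≈ 0.329412 > 0.04045 → ((0.329412+0.055)/1.055)^2.4 ≈ 0.088656
  G: 11/255 ≈ 0.043137 > 0.04045 → ((0.043137+0.055)/1.055)^2.4 ≈ 0.003347
  B: 84/255 ≈ 0.329412 > 0.04045 → ((0.329412+0.055)/1.055)^2.4 ≈ 0.088656
R_lin = 0.088656, G_lin = 0.003347, B_lin = 0.088656
L = 0.2126×R + 0.7152×G + 0.0722×B
L = 0.2126×0.088656 + 0.7152×0.003347 + 0.0722×0.088656
L ≈ 0.027643


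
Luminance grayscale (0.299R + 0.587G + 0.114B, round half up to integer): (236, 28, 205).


Gray = 0.299×R + 0.587×G + 0.114×B
Gray = 0.299×236 + 0.587×28 + 0.114×205
Gray = 70.564 + 16.436 + 23.370
Gray = 110.370 → round half up → 110
Gray = 110


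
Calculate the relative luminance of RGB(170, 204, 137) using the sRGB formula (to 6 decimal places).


Linearize each channel (sRGB transfer function): c = v/255; c_lin = c/12.92 if c ≤ 0.04045, else ((c+0.055)/1.055)^2.4
  R: 170/255 ≈ 0.666667 > 0.04045 → ((0.666667+0.055)/1.055)^2.4 ≈ 0.401978
  G: 204/255 ≈ 0.800000 > 0.04045 → ((0.800000+0.055)/1.055)^2.4 ≈ 0.603827
  B: 137/255 ≈ 0.537255 > 0.04045 → ((0.537255+0.055)/1.055)^2.4 ≈ 0.250158
R_lin = 0.401978, G_lin = 0.603827, B_lin = 0.250158
L = 0.2126×R + 0.7152×G + 0.0722×B
L = 0.2126×0.401978 + 0.7152×0.603827 + 0.0722×0.250158
L ≈ 0.535379


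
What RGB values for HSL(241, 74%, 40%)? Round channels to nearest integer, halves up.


H=241°, S=0.74, L=0.40
C = (1-|2L-1|)×S = (1-|-0.20|)×0.74 = 0.592
H' = H/60 = 241/60 ≈ 4.0167; X = C×(1-|H' mod 2 - 1|) ≈ 0.0099
m = L - C/2 = 0.40 - 0.296 = 0.104
Sector ⌊H'⌋ = 4 → (R',G',B') = (≈0.0099, 0.0, 0.592)
RGB = ((R'+m)×255, (G'+m)×255, (B'+m)×255) = (29.036, 26.52, 177.48)
Round half up → RGB(29, 27, 177)


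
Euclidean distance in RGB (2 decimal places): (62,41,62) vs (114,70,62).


d = √[(R₁-R₂)² + (G₁-G₂)² + (B₁-B₂)²]
d = √[(62-114)² + (41-70)² + (62-62)²]
d = √[2704 + 841 + 0]
d = √3545
d ≈ 59.54


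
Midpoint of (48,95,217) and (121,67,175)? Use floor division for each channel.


Midpoint: each channel = ⌊(C₁+C₂)/2⌋
R: ⌊(48+121)/2⌋ = 84
G: ⌊(95+67)/2⌋ = 81
B: ⌊(217+175)/2⌋ = 196
= RGB(84, 81, 196)


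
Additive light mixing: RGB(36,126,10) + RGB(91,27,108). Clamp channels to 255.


Additive: each channel = min(255, C₁+C₂)
R: 36+91 = 127 → 127
G: 126+27 = 153 → 153
B: 10+108 = 118 → 118
= RGB(127, 153, 118)


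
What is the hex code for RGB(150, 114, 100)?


R = 150 → 96 (hex)
G = 114 → 72 (hex)
B = 100 → 64 (hex)
Hex = #967264


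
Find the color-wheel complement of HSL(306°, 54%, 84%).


Complement = opposite side of color wheel = hue + 180°
H' = (306 + 180) mod 360 = 126°
S and L unchanged.
= HSL(126°, 54%, 84%)


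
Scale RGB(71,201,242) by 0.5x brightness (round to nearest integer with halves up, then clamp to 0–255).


Multiply each channel by 0.5, round half up, clamp to [0, 255]
R: 71×0.5 = 35.5 → round → 36
G: 201×0.5 = 100.5 → round → 101
B: 242×0.5 = 121
= RGB(36, 101, 121)


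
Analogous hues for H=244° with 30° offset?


Base hue: 244°
Left analog: (244 - 30) mod 360 = 214°
Right analog: (244 + 30) mod 360 = 274°
Analogous hues = 214° and 274°


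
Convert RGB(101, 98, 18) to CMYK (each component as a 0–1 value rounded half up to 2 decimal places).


R'=101/255≈0.3961, G'=98/255≈0.3843, B'=18/255≈0.0706
K = 1 - max(R',G',B') = 1 - 101/255 = 154/255 = 0.60392… → 0.60
(1-R'-K)/(1-K) simplifies to (max-R)/max with max = 101:
C = (101-101)/101 = 0/101 = 0 → 0.00
M = (101-98)/101 = 3/101 = 0.02970… → 0.03
Y = (101-18)/101 = 83/101 = 0.82178… → 0.82
= CMYK(0.00, 0.03, 0.82, 0.60)


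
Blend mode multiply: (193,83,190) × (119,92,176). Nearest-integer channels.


Multiply: C = A×B/255, rounded to nearest integer
R: 193×119/255 = 22967/255 ≈ 90.067 → 90
G: 83×92/255 = 7636/255 ≈ 29.945 → 30
B: 190×176/255 = 33440/255 ≈ 131.137 → 131
= RGB(90, 30, 131)


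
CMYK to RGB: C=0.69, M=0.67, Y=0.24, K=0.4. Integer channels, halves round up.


R = 255 × (1-C) × (1-K) = 255 × 0.31 × 0.60 = 47.43 → 47
G = 255 × (1-M) × (1-K) = 255 × 0.33 × 0.60 = 50.49 → 50
B = 255 × (1-Y) × (1-K) = 255 × 0.76 × 0.60 = 116.28 → 116
= RGB(47, 50, 116)


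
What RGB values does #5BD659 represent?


5B → 91 (R)
D6 → 214 (G)
59 → 89 (B)
= RGB(91, 214, 89)


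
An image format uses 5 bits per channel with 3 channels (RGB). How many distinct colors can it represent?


Total bits = 5 bits/channel × 3 channels = 15 bits
Distinct colors = 2^15
= 32,768 colors


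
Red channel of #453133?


Color: #453133
R = 45 = 69
G = 31 = 49
B = 33 = 51
Red = 69


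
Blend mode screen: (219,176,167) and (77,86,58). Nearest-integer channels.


Screen: C = 255 - (255-A)×(255-B)/255, rounded to nearest integer
R: 255 - (255-219)×(255-77)/255 = 255 - 6408/255 ≈ 255 - 25.129 = 229.871 → 230
G: 255 - (255-176)×(255-86)/255 = 255 - 13351/255 ≈ 255 - 52.357 = 202.643 → 203
B: 255 - (255-167)×(255-58)/255 = 255 - 17336/255 ≈ 255 - 67.984 = 187.016 → 187
= RGB(230, 203, 187)


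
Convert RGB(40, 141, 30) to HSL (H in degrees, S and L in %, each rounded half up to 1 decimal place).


Normalize: R'=40/255≈0.1569, G'=141/255≈0.5529, B'=30/255≈0.1176
Max=141/255, Min=30/255, Δ=Max-Min=111/255
L = (Max+Min)/2 = (141+30)/510 = 171/510 = 0.33529… → L = 33.5%
L ≤ 0.5 → S = Δ/(Max+Min) = 111/(141+30) = 111/171 = 0.64912… → S = 64.9%
(the 1/255 factors cancel in S and H, so raw channel differences can be used)
Max is G' → H = 60 × ((B-R)/Δ + 2) = 60 × ((30-40)/111 + 2)
  -10/111 + 2 = -0.0900… + 2 = 1.9099…
  H = 60 × 1.9099… = 114.594…° → H = 114.6°
= HSL(114.6°, 64.9%, 33.5%)


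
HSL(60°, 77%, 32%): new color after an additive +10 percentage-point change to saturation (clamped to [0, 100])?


Original S = 77%
Adjustment = +10 percentage points
New S = 77 + (10) = 87
Clamp to [0, 100] → 87
= HSL(60°, 87%, 32%)


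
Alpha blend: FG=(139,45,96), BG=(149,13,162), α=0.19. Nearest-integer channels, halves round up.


C = α×F + (1-α)×B, with 1-α = 0.81
R: 0.19×139 + 0.81×149 = 26.41 + 120.69 = 147.10 → 147
G: 0.19×45 + 0.81×13 = 8.55 + 10.53 = 19.08 → 19
B: 0.19×96 + 0.81×162 = 18.24 + 131.22 = 149.46 → 149
= RGB(147, 19, 149)


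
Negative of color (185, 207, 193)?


Invert: (255-R, 255-G, 255-B)
R: 255-185 = 70
G: 255-207 = 48
B: 255-193 = 62
= RGB(70, 48, 62)


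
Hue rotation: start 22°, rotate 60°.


New hue = (H + rotation) mod 360
New hue = (22 + 60) mod 360
= 82 mod 360
= 82°


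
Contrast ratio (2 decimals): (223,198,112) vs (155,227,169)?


Linearize each sRGB channel c=v/255: c/12.92 if c ≤ 0.04045 else ((c+0.055)/1.055)^2.4
L = 0.2126×R_lin + 0.7152×G_lin + 0.0722×B_lin
Color 1 (223,198,112):
  R=223: 223/255≈0.8745 > 0.04045 → ((0.8745+0.055)/1.055)^2.4 ≈ 0.73791
  G=198: 198/255≈0.7765 > 0.04045 → ((0.7765+0.055)/1.055)^2.4 ≈ 0.56471
  B=112: 112/255≈0.4392 > 0.04045 → ((0.4392+0.055)/1.055)^2.4 ≈ 0.16203
  L1 = 0.2126×0.73791 + 0.7152×0.56471 + 0.0722×0.16203 ≈ 0.57246
Color 2 (155,227,169):
  R=155: 155/255≈0.6078 > 0.04045 → ((0.6078+0.055)/1.055)^2.4 ≈ 0.32778
  G=227: 227/255≈0.8902 > 0.04045 → ((0.8902+0.055)/1.055)^2.4 ≈ 0.76815
  B=169: 169/255≈0.6627 > 0.04045 → ((0.6627+0.055)/1.055)^2.4 ≈ 0.39676
  L2 = 0.2126×0.32778 + 0.7152×0.76815 + 0.0722×0.39676 ≈ 0.64771
Lighter = 0.64771, Darker = 0.57246
Ratio = (L_lighter + 0.05) / (L_darker + 0.05)
Ratio = (0.64771 + 0.05) / (0.57246 + 0.05) = 0.69771 / 0.62246 ≈ 1.1209
Ratio ≈ 1.12:1


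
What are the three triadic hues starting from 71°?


Triadic: equally spaced at 120° intervals
H1 = 71°
H2 = (71 + 120) mod 360 = 191°
H3 = (71 + 240) mod 360 = 311°
Triadic = 71°, 191°, 311°


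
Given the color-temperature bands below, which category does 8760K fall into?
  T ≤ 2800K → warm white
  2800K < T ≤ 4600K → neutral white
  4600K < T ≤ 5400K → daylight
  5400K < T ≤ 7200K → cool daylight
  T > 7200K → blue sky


Temperature: 8760K
8760K > 7200K → blue sky
Classification: blue sky


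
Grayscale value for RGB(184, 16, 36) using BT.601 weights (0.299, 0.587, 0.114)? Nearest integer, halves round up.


Gray = 0.299×R + 0.587×G + 0.114×B
Gray = 0.299×184 + 0.587×16 + 0.114×36
Gray = 55.016 + 9.392 + 4.104
Gray = 68.512 → round half up → 69
Gray = 69


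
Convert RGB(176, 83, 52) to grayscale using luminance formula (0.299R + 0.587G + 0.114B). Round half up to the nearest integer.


Gray = 0.299×R + 0.587×G + 0.114×B
Gray = 0.299×176 + 0.587×83 + 0.114×52
Gray = 52.624 + 48.721 + 5.928
Gray = 107.273 → round half up → 107
Gray = 107


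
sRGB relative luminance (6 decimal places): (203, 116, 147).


Linearize each channel (sRGB transfer function): c = v/255; c_lin = c/12.92 if c ≤ 0.04045, else ((c+0.055)/1.055)^2.4
  R: 203/255 ≈ 0.796078 > 0.04045 → ((0.796078+0.055)/1.055)^2.4 ≈ 0.597202
  G: 116/255 ≈ 0.454902 > 0.04045 → ((0.454902+0.055)/1.055)^2.4 ≈ 0.174647
  B: 147/255 ≈ 0.576471 > 0.04045 → ((0.576471+0.055)/1.055)^2.4 ≈ 0.291771
R_lin = 0.597202, G_lin = 0.174647, B_lin = 0.291771
L = 0.2126×R + 0.7152×G + 0.0722×B
L = 0.2126×0.597202 + 0.7152×0.174647 + 0.0722×0.291771
L ≈ 0.272939


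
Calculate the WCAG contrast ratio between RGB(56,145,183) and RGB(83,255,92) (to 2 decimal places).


Linearize each sRGB channel c=v/255: c/12.92 if c ≤ 0.04045 else ((c+0.055)/1.055)^2.4
L = 0.2126×R_lin + 0.7152×G_lin + 0.0722×B_lin
Color 1 (56,145,183):
  R=56: 56/255≈0.2196 > 0.04045 → ((0.2196+0.055)/1.055)^2.4 ≈ 0.03955
  G=145: 145/255≈0.5686 > 0.04045 → ((0.5686+0.055)/1.055)^2.4 ≈ 0.28315
  B=183: 183/255≈0.7176 > 0.04045 → ((0.7176+0.055)/1.055)^2.4 ≈ 0.47353
  L1 = 0.2126×0.03955 + 0.7152×0.28315 + 0.0722×0.47353 ≈ 0.24510
Color 2 (83,255,92):
  R=83: 83/255≈0.3255 > 0.04045 → ((0.3255+0.055)/1.055)^2.4 ≈ 0.08650
  G=255: 255/255≈1.0000 > 0.04045 → ((1.0000+0.055)/1.055)^2.4 ≈ 1.00000
  B=92: 92/255≈0.3608 > 0.04045 → ((0.3608+0.055)/1.055)^2.4 ≈ 0.10702
  L2 = 0.2126×0.08650 + 0.7152×1.00000 + 0.0722×0.10702 ≈ 0.74132
Lighter = 0.74132, Darker = 0.24510
Ratio = (L_lighter + 0.05) / (L_darker + 0.05)
Ratio = (0.74132 + 0.05) / (0.24510 + 0.05) = 0.79132 / 0.29510 ≈ 2.6815
Ratio ≈ 2.68:1


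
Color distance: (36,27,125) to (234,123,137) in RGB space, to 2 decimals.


d = √[(R₁-R₂)² + (G₁-G₂)² + (B₁-B₂)²]
d = √[(36-234)² + (27-123)² + (125-137)²]
d = √[39204 + 9216 + 144]
d = √48564
d ≈ 220.37


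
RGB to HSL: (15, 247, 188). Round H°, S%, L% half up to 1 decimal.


Normalize: R'=15/255≈0.0588, G'=247/255≈0.9686, B'=188/255≈0.7373
Max=247/255, Min=15/255, Δ=Max-Min=232/255
L = (Max+Min)/2 = (247+15)/510 = 262/510 = 0.51372… → L = 51.4%
L > 0.5 → S = Δ/(2-Max-Min) = 232/(510-247-15) = 232/248 = 0.93548… → S = 93.5%
(the 1/255 factors cancel in S and H, so raw channel differences can be used)
Max is G' → H = 60 × ((B-R)/Δ + 2) = 60 × ((188-15)/232 + 2)
  173/232 + 2 = 0.7456… + 2 = 2.7456…
  H = 60 × 2.7456… = 164.741…° → H = 164.7°
= HSL(164.7°, 93.5%, 51.4%)


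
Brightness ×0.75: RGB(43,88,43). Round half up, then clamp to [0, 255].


Multiply each channel by 0.75, round half up, clamp to [0, 255]
R: 43×0.75 = 32.25 → round → 32
G: 88×0.75 = 66
B: 43×0.75 = 32.25 → round → 32
= RGB(32, 66, 32)


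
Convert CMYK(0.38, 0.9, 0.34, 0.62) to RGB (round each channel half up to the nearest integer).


R = 255 × (1-C) × (1-K) = 255 × 0.62 × 0.38 = 60.078 → 60
G = 255 × (1-M) × (1-K) = 255 × 0.10 × 0.38 = 9.69 → 10
B = 255 × (1-Y) × (1-K) = 255 × 0.66 × 0.38 = 63.954 → 64
= RGB(60, 10, 64)


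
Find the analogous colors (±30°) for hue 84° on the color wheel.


Base hue: 84°
Left analog: (84 - 30) mod 360 = 54°
Right analog: (84 + 30) mod 360 = 114°
Analogous hues = 54° and 114°


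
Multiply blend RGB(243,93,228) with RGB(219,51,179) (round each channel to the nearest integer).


Multiply: C = A×B/255, rounded to nearest integer
R: 243×219/255 = 53217/255 ≈ 208.694 → 209
G: 93×51/255 = 4743/255 ≈ 18.600 → 19
B: 228×179/255 = 40812/255 ≈ 160.047 → 160
= RGB(209, 19, 160)


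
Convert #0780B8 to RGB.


07 → 7 (R)
80 → 128 (G)
B8 → 184 (B)
= RGB(7, 128, 184)


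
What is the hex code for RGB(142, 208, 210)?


R = 142 → 8E (hex)
G = 208 → D0 (hex)
B = 210 → D2 (hex)
Hex = #8ED0D2


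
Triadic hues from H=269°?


Triadic: equally spaced at 120° intervals
H1 = 269°
H2 = (269 + 120) mod 360 = 29°
H3 = (269 + 240) mod 360 = 149°
Triadic = 269°, 29°, 149°


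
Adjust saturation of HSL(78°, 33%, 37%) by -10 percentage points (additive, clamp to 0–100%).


Original S = 33%
Adjustment = -10 percentage points
New S = 33 + (-10) = 23
Clamp to [0, 100] → 23
= HSL(78°, 23%, 37%)


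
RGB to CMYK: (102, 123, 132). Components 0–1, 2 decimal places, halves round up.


R'=102/255≈0.4000, G'=123/255≈0.4824, B'=132/255≈0.5176
K = 1 - max(R',G',B') = 1 - 132/255 = 123/255 = 0.48235… → 0.48
(1-R'-K)/(1-K) simplifies to (max-R)/max with max = 132:
C = (132-102)/132 = 30/132 = 0.22727… → 0.23
M = (132-123)/132 = 9/132 = 0.06818… → 0.07
Y = (132-132)/132 = 0/132 = 0 → 0.00
= CMYK(0.23, 0.07, 0.00, 0.48)


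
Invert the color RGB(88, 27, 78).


Invert: (255-R, 255-G, 255-B)
R: 255-88 = 167
G: 255-27 = 228
B: 255-78 = 177
= RGB(167, 228, 177)


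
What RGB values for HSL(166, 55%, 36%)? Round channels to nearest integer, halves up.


H=166°, S=0.55, L=0.36
C = (1-|2L-1|)×S = (1-|-0.28|)×0.55 = 0.396
H' = H/60 = 166/60 ≈ 2.7667; X = C×(1-|H' mod 2 - 1|) = 0.3036
m = L - C/2 = 0.36 - 0.198 = 0.162
Sector ⌊H'⌋ = 2 → (R',G',B') = (0.0, 0.396, 0.3036)
RGB = ((R'+m)×255, (G'+m)×255, (B'+m)×255) = (41.31, 142.29, 118.728)
Round half up → RGB(41, 142, 119)


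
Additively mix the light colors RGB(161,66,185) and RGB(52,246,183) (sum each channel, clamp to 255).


Additive: each channel = min(255, C₁+C₂)
R: 161+52 = 213 → 213
G: 66+246 = 312 → 255
B: 185+183 = 368 → 255
= RGB(213, 255, 255)


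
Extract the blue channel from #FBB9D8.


Color: #FBB9D8
R = FB = 251
G = B9 = 185
B = D8 = 216
Blue = 216


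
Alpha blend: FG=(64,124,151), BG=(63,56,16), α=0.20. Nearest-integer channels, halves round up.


C = α×F + (1-α)×B, with 1-α = 0.80
R: 0.20×64 + 0.80×63 = 12.80 + 50.40 = 63.20 → 63
G: 0.20×124 + 0.80×56 = 24.80 + 44.80 = 69.60 → 70
B: 0.20×151 + 0.80×16 = 30.20 + 12.80 = 43.00 → 43
= RGB(63, 70, 43)


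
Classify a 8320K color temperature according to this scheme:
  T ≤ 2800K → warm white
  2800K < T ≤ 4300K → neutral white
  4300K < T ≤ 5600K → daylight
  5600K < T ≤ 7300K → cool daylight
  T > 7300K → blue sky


Temperature: 8320K
8320K > 7300K → blue sky
Classification: blue sky


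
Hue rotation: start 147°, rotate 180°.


New hue = (H + rotation) mod 360
New hue = (147 + 180) mod 360
= 327 mod 360
= 327°


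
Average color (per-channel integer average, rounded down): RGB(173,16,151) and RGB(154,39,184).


Midpoint: each channel = ⌊(C₁+C₂)/2⌋
R: ⌊(173+154)/2⌋ = 163
G: ⌊(16+39)/2⌋ = 27
B: ⌊(151+184)/2⌋ = 167
= RGB(163, 27, 167)


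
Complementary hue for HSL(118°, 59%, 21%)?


Complement = opposite side of color wheel = hue + 180°
H' = (118 + 180) mod 360 = 298°
S and L unchanged.
= HSL(298°, 59%, 21%)


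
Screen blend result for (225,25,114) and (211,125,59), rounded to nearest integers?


Screen: C = 255 - (255-A)×(255-B)/255, rounded to nearest integer
R: 255 - (255-225)×(255-211)/255 = 255 - 1320/255 ≈ 255 - 5.176 = 249.824 → 250
G: 255 - (255-25)×(255-125)/255 = 255 - 29900/255 ≈ 255 - 117.255 = 137.745 → 138
B: 255 - (255-114)×(255-59)/255 = 255 - 27636/255 ≈ 255 - 108.376 = 146.624 → 147
= RGB(250, 138, 147)


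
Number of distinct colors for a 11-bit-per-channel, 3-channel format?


Total bits = 11 bits/channel × 3 channels = 33 bits
Distinct colors = 2^33
= 8,589,934,592 colors


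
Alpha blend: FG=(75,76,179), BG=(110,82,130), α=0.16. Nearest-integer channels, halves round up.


C = α×F + (1-α)×B, with 1-α = 0.84
R: 0.16×75 + 0.84×110 = 12.00 + 92.40 = 104.40 → 104
G: 0.16×76 + 0.84×82 = 12.16 + 68.88 = 81.04 → 81
B: 0.16×179 + 0.84×130 = 28.64 + 109.20 = 137.84 → 138
= RGB(104, 81, 138)


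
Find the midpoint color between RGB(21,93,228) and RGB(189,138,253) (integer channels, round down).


Midpoint: each channel = ⌊(C₁+C₂)/2⌋
R: ⌊(21+189)/2⌋ = 105
G: ⌊(93+138)/2⌋ = 115
B: ⌊(228+253)/2⌋ = 240
= RGB(105, 115, 240)


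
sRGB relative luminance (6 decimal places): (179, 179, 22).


Linearize each channel (sRGB transfer function): c = v/255; c_lin = c/12.92 if c ≤ 0.04045, else ((c+0.055)/1.055)^2.4
  R: 179/255 ≈ 0.701961 > 0.04045 → ((0.701961+0.055)/1.055)^2.4 ≈ 0.450786
  G: 179/255 ≈ 0.701961 > 0.04045 → ((0.701961+0.055)/1.055)^2.4 ≈ 0.450786
  B: 22/255 ≈ 0.086275 > 0.04045 → ((0.086275+0.055)/1.055)^2.4 ≈ 0.008023
R_lin = 0.450786, G_lin = 0.450786, B_lin = 0.008023
L = 0.2126×R + 0.7152×G + 0.0722×B
L = 0.2126×0.450786 + 0.7152×0.450786 + 0.0722×0.008023
L ≈ 0.418818


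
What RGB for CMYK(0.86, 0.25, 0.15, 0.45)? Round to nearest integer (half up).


R = 255 × (1-C) × (1-K) = 255 × 0.14 × 0.55 = 19.635 → 20
G = 255 × (1-M) × (1-K) = 255 × 0.75 × 0.55 = 105.1875 → 105
B = 255 × (1-Y) × (1-K) = 255 × 0.85 × 0.55 = 119.2125 → 119
= RGB(20, 105, 119)


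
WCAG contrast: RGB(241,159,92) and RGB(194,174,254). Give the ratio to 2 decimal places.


Linearize each sRGB channel c=v/255: c/12.92 if c ≤ 0.04045 else ((c+0.055)/1.055)^2.4
L = 0.2126×R_lin + 0.7152×G_lin + 0.0722×B_lin
Color 1 (241,159,92):
  R=241: 241/255≈0.9451 > 0.04045 → ((0.9451+0.055)/1.055)^2.4 ≈ 0.87962
  G=159: 159/255≈0.6235 > 0.04045 → ((0.6235+0.055)/1.055)^2.4 ≈ 0.34670
  B=92: 92/255≈0.3608 > 0.04045 → ((0.3608+0.055)/1.055)^2.4 ≈ 0.10702
  L1 = 0.2126×0.87962 + 0.7152×0.34670 + 0.0722×0.10702 ≈ 0.44270
Color 2 (194,174,254):
  R=194: 194/255≈0.7608 > 0.04045 → ((0.7608+0.055)/1.055)^2.4 ≈ 0.53948
  G=174: 174/255≈0.6824 > 0.04045 → ((0.6824+0.055)/1.055)^2.4 ≈ 0.42327
  B=254: 254/255≈0.9961 > 0.04045 → ((0.9961+0.055)/1.055)^2.4 ≈ 0.99110
  L2 = 0.2126×0.53948 + 0.7152×0.42327 + 0.0722×0.99110 ≈ 0.48897
Lighter = 0.48897, Darker = 0.44270
Ratio = (L_lighter + 0.05) / (L_darker + 0.05)
Ratio = (0.48897 + 0.05) / (0.44270 + 0.05) = 0.53897 / 0.49270 ≈ 1.0939
Ratio ≈ 1.09:1


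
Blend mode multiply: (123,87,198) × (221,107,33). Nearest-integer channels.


Multiply: C = A×B/255, rounded to nearest integer
R: 123×221/255 = 27183/255 ≈ 106.600 → 107
G: 87×107/255 = 9309/255 ≈ 36.506 → 37
B: 198×33/255 = 6534/255 ≈ 25.624 → 26
= RGB(107, 37, 26)


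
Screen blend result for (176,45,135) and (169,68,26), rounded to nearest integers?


Screen: C = 255 - (255-A)×(255-B)/255, rounded to nearest integer
R: 255 - (255-176)×(255-169)/255 = 255 - 6794/255 ≈ 255 - 26.643 = 228.357 → 228
G: 255 - (255-45)×(255-68)/255 = 255 - 39270/255 ≈ 255 - 154.000 = 101.000 → 101
B: 255 - (255-135)×(255-26)/255 = 255 - 27480/255 ≈ 255 - 107.765 = 147.235 → 147
= RGB(228, 101, 147)


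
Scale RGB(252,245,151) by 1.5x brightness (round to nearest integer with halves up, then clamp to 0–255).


Multiply each channel by 1.5, round half up, clamp to [0, 255]
R: 252×1.5 = 378 → clamp → 255
G: 245×1.5 = 367.5 → round → 368 → clamp → 255
B: 151×1.5 = 226.5 → round → 227
= RGB(255, 255, 227)


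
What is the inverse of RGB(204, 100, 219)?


Invert: (255-R, 255-G, 255-B)
R: 255-204 = 51
G: 255-100 = 155
B: 255-219 = 36
= RGB(51, 155, 36)


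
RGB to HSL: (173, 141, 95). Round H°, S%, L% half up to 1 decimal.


Normalize: R'=173/255≈0.6784, G'=141/255≈0.5529, B'=95/255≈0.3725
Max=173/255, Min=95/255, Δ=Max-Min=78/255
L = (Max+Min)/2 = (173+95)/510 = 268/510 = 0.52549… → L = 52.5%
L > 0.5 → S = Δ/(2-Max-Min) = 78/(510-173-95) = 78/242 = 0.32231… → S = 32.2%
(the 1/255 factors cancel in S and H, so raw channel differences can be used)
Max is R' → H = 60 × (((G-B)/Δ) mod 6) = 60 × (((141-95)/78) mod 6)
  46/78 = 0.5897…
  H = 60 × 0.5897… = 35.384…° → H = 35.4°
= HSL(35.4°, 32.2%, 52.5%)


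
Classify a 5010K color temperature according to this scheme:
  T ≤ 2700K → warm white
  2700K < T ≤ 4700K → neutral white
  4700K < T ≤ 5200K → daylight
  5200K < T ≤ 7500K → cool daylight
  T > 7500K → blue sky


Temperature: 5010K
4700K < 5010K ≤ 5200K → daylight
Classification: daylight


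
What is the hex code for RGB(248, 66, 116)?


R = 248 → F8 (hex)
G = 66 → 42 (hex)
B = 116 → 74 (hex)
Hex = #F84274


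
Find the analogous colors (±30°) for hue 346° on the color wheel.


Base hue: 346°
Left analog: (346 - 30) mod 360 = 316°
Right analog: (346 + 30) mod 360 = 16°
Analogous hues = 316° and 16°


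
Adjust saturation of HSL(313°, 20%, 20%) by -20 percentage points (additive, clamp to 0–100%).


Original S = 20%
Adjustment = -20 percentage points
New S = 20 + (-20) = 0
Clamp to [0, 100] → 0
= HSL(313°, 0%, 20%)


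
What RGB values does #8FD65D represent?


8F → 143 (R)
D6 → 214 (G)
5D → 93 (B)
= RGB(143, 214, 93)


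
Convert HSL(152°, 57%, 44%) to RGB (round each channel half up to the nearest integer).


H=152°, S=0.57, L=0.44
C = (1-|2L-1|)×S = (1-|-0.12|)×0.57 = 0.5016
H' = H/60 = 152/60 ≈ 2.5333; X = C×(1-|H' mod 2 - 1|) = 0.26752
m = L - C/2 = 0.44 - 0.2508 = 0.1892
Sector ⌊H'⌋ = 2 → (R',G',B') = (0.0, 0.5016, 0.26752)
RGB = ((R'+m)×255, (G'+m)×255, (B'+m)×255) = (48.246, 176.154, 116.4636)
Round half up → RGB(48, 176, 116)


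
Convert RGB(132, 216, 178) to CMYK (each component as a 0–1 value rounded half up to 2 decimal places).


R'=132/255≈0.5176, G'=216/255≈0.8471, B'=178/255≈0.6980
K = 1 - max(R',G',B') = 1 - 216/255 = 39/255 = 0.15294… → 0.15
(1-R'-K)/(1-K) simplifies to (max-R)/max with max = 216:
C = (216-132)/216 = 84/216 = 0.38888… → 0.39
M = (216-216)/216 = 0/216 = 0 → 0.00
Y = (216-178)/216 = 38/216 = 0.17592… → 0.18
= CMYK(0.39, 0.00, 0.18, 0.15)


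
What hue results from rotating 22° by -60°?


New hue = (H + rotation) mod 360
New hue = (22 -60) mod 360
= -38 mod 360
= 322°


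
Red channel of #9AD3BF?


Color: #9AD3BF
R = 9A = 154
G = D3 = 211
B = BF = 191
Red = 154


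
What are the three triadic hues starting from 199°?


Triadic: equally spaced at 120° intervals
H1 = 199°
H2 = (199 + 120) mod 360 = 319°
H3 = (199 + 240) mod 360 = 79°
Triadic = 199°, 319°, 79°


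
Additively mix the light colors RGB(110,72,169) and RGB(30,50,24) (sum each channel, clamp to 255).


Additive: each channel = min(255, C₁+C₂)
R: 110+30 = 140 → 140
G: 72+50 = 122 → 122
B: 169+24 = 193 → 193
= RGB(140, 122, 193)


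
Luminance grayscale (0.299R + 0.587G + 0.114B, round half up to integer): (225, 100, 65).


Gray = 0.299×R + 0.587×G + 0.114×B
Gray = 0.299×225 + 0.587×100 + 0.114×65
Gray = 67.275 + 58.700 + 7.410
Gray = 133.385 → round half up → 133
Gray = 133


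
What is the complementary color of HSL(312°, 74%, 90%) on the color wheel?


Complement = opposite side of color wheel = hue + 180°
H' = (312 + 180) mod 360 = 132°
S and L unchanged.
= HSL(132°, 74%, 90%)


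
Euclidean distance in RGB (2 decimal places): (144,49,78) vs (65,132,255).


d = √[(R₁-R₂)² + (G₁-G₂)² + (B₁-B₂)²]
d = √[(144-65)² + (49-132)² + (78-255)²]
d = √[6241 + 6889 + 31329]
d = √44459
d ≈ 210.85


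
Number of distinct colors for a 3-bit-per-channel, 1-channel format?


Total bits = 3 bits/channel × 1 channels = 3 bits
Distinct colors = 2^3
= 8 colors


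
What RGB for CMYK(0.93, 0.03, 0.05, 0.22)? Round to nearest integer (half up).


R = 255 × (1-C) × (1-K) = 255 × 0.07 × 0.78 = 13.923 → 14
G = 255 × (1-M) × (1-K) = 255 × 0.97 × 0.78 = 192.933 → 193
B = 255 × (1-Y) × (1-K) = 255 × 0.95 × 0.78 = 188.955 → 189
= RGB(14, 193, 189)


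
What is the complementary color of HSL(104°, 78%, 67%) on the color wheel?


Complement = opposite side of color wheel = hue + 180°
H' = (104 + 180) mod 360 = 284°
S and L unchanged.
= HSL(284°, 78%, 67%)


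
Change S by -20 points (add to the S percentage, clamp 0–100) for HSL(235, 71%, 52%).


Original S = 71%
Adjustment = -20 percentage points
New S = 71 + (-20) = 51
Clamp to [0, 100] → 51
= HSL(235°, 51%, 52%)


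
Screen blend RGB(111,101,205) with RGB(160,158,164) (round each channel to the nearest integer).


Screen: C = 255 - (255-A)×(255-B)/255, rounded to nearest integer
R: 255 - (255-111)×(255-160)/255 = 255 - 13680/255 ≈ 255 - 53.647 = 201.353 → 201
G: 255 - (255-101)×(255-158)/255 = 255 - 14938/255 ≈ 255 - 58.580 = 196.420 → 196
B: 255 - (255-205)×(255-164)/255 = 255 - 4550/255 ≈ 255 - 17.843 = 237.157 → 237
= RGB(201, 196, 237)


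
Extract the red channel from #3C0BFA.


Color: #3C0BFA
R = 3C = 60
G = 0B = 11
B = FA = 250
Red = 60


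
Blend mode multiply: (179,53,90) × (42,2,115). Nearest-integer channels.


Multiply: C = A×B/255, rounded to nearest integer
R: 179×42/255 = 7518/255 ≈ 29.482 → 29
G: 53×2/255 = 106/255 ≈ 0.416 → 0
B: 90×115/255 = 10350/255 ≈ 40.588 → 41
= RGB(29, 0, 41)


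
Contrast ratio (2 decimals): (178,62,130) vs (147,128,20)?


Linearize each sRGB channel c=v/255: c/12.92 if c ≤ 0.04045 else ((c+0.055)/1.055)^2.4
L = 0.2126×R_lin + 0.7152×G_lin + 0.0722×B_lin
Color 1 (178,62,130):
  R=178: 178/255≈0.6980 > 0.04045 → ((0.6980+0.055)/1.055)^2.4 ≈ 0.44520
  G=62: 62/255≈0.2431 > 0.04045 → ((0.2431+0.055)/1.055)^2.4 ≈ 0.04817
  B=130: 130/255≈0.5098 > 0.04045 → ((0.5098+0.055)/1.055)^2.4 ≈ 0.22323
  L1 = 0.2126×0.44520 + 0.7152×0.04817 + 0.0722×0.22323 ≈ 0.14522
Color 2 (147,128,20):
  R=147: 147/255≈0.5765 > 0.04045 → ((0.5765+0.055)/1.055)^2.4 ≈ 0.29177
  G=128: 128/255≈0.5020 > 0.04045 → ((0.5020+0.055)/1.055)^2.4 ≈ 0.21586
  B=20: 20/255≈0.0784 > 0.04045 → ((0.0784+0.055)/1.055)^2.4 ≈ 0.00700
  L2 = 0.2126×0.29177 + 0.7152×0.21586 + 0.0722×0.00700 ≈ 0.21692
Lighter = 0.21692, Darker = 0.14522
Ratio = (L_lighter + 0.05) / (L_darker + 0.05)
Ratio = (0.21692 + 0.05) / (0.14522 + 0.05) = 0.26692 / 0.19522 ≈ 1.3673
Ratio ≈ 1.37:1


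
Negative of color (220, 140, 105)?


Invert: (255-R, 255-G, 255-B)
R: 255-220 = 35
G: 255-140 = 115
B: 255-105 = 150
= RGB(35, 115, 150)


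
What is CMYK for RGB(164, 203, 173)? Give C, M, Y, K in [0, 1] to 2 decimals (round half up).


R'=164/255≈0.6431, G'=203/255≈0.7961, B'=173/255≈0.6784
K = 1 - max(R',G',B') = 1 - 203/255 = 52/255 = 0.20392… → 0.20
(1-R'-K)/(1-K) simplifies to (max-R)/max with max = 203:
C = (203-164)/203 = 39/203 = 0.19211… → 0.19
M = (203-203)/203 = 0/203 = 0 → 0.00
Y = (203-173)/203 = 30/203 = 0.14778… → 0.15
= CMYK(0.19, 0.00, 0.15, 0.20)


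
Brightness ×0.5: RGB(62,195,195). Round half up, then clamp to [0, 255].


Multiply each channel by 0.5, round half up, clamp to [0, 255]
R: 62×0.5 = 31
G: 195×0.5 = 97.5 → round → 98
B: 195×0.5 = 97.5 → round → 98
= RGB(31, 98, 98)


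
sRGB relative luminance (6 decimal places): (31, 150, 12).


Linearize each channel (sRGB transfer function): c = v/255; c_lin = c/12.92 if c ≤ 0.04045, else ((c+0.055)/1.055)^2.4
  R: 31/255 ≈ 0.121569 > 0.04045 → ((0.121569+0.055)/1.055)^2.4 ≈ 0.013702
  G: 150/255 ≈ 0.588235 > 0.04045 → ((0.588235+0.055)/1.055)^2.4 ≈ 0.304987
  B: 12/255 ≈ 0.047059 > 0.04045 → ((0.047059+0.055)/1.055)^2.4 ≈ 0.003677
R_lin = 0.013702, G_lin = 0.304987, B_lin = 0.003677
L = 0.2126×R + 0.7152×G + 0.0722×B
L = 0.2126×0.013702 + 0.7152×0.304987 + 0.0722×0.003677
L ≈ 0.221305


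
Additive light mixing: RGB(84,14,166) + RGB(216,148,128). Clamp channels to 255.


Additive: each channel = min(255, C₁+C₂)
R: 84+216 = 300 → 255
G: 14+148 = 162 → 162
B: 166+128 = 294 → 255
= RGB(255, 162, 255)


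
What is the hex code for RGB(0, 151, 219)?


R = 0 → 00 (hex)
G = 151 → 97 (hex)
B = 219 → DB (hex)
Hex = #0097DB


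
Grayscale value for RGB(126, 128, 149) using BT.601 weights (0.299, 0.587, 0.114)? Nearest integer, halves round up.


Gray = 0.299×R + 0.587×G + 0.114×B
Gray = 0.299×126 + 0.587×128 + 0.114×149
Gray = 37.674 + 75.136 + 16.986
Gray = 129.796 → round half up → 130
Gray = 130


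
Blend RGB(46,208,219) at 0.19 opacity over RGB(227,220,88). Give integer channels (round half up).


C = α×F + (1-α)×B, with 1-α = 0.81
R: 0.19×46 + 0.81×227 = 8.74 + 183.87 = 192.61 → 193
G: 0.19×208 + 0.81×220 = 39.52 + 178.20 = 217.72 → 218
B: 0.19×219 + 0.81×88 = 41.61 + 71.28 = 112.89 → 113
= RGB(193, 218, 113)


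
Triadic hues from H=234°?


Triadic: equally spaced at 120° intervals
H1 = 234°
H2 = (234 + 120) mod 360 = 354°
H3 = (234 + 240) mod 360 = 114°
Triadic = 234°, 354°, 114°


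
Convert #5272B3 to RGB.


52 → 82 (R)
72 → 114 (G)
B3 → 179 (B)
= RGB(82, 114, 179)


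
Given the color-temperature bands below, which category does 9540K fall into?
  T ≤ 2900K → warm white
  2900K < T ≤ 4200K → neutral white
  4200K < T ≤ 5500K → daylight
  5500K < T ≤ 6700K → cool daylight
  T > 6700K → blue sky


Temperature: 9540K
9540K > 6700K → blue sky
Classification: blue sky


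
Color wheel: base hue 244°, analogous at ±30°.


Base hue: 244°
Left analog: (244 - 30) mod 360 = 214°
Right analog: (244 + 30) mod 360 = 274°
Analogous hues = 214° and 274°


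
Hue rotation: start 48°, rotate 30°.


New hue = (H + rotation) mod 360
New hue = (48 + 30) mod 360
= 78 mod 360
= 78°


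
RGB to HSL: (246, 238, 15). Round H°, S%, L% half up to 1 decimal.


Normalize: R'=246/255≈0.9647, G'=238/255≈0.9333, B'=15/255≈0.0588
Max=246/255, Min=15/255, Δ=Max-Min=231/255
L = (Max+Min)/2 = (246+15)/510 = 261/510 = 0.51176… → L = 51.2%
L > 0.5 → S = Δ/(2-Max-Min) = 231/(510-246-15) = 231/249 = 0.92771… → S = 92.8%
(the 1/255 factors cancel in S and H, so raw channel differences can be used)
Max is R' → H = 60 × (((G-B)/Δ) mod 6) = 60 × (((238-15)/231) mod 6)
  223/231 = 0.9653…
  H = 60 × 0.9653… = 57.922…° → H = 57.9°
= HSL(57.9°, 92.8%, 51.2%)
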